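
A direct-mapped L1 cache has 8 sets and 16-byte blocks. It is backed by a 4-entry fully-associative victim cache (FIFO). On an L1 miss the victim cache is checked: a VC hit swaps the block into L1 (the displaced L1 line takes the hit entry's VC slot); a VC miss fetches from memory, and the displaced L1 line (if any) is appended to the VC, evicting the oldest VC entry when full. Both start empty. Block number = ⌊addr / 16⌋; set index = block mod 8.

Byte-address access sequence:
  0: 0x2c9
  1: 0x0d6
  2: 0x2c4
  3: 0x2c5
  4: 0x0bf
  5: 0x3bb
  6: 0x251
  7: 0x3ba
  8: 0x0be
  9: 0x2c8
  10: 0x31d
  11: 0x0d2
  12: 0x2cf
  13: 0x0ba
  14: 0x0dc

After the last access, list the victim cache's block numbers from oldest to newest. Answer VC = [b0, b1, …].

VC = [59, 37]

#0 0x2c9→b44/s4 MISS; vc=[]
#1 0xd6→b13/s5 MISS; vc=[]
#2 0x2c4→b44/s4 L1-HIT; vc=[]
#3 0x2c5→b44/s4 L1-HIT; vc=[]
#4 0xbf→b11/s3 MISS; vc=[]
#5 0x3bb→b59/s3 MISS; vc=[11]
#6 0x251→b37/s5 MISS; vc=[11,13]
#7 0x3ba→b59/s3 L1-HIT; vc=[11,13]
#8 0xbe→b11/s3 VC-HIT; vc=[59,13]
#9 0x2c8→b44/s4 L1-HIT; vc=[59,13]
#10 0x31d→b49/s1 MISS; vc=[59,13]
#11 0xd2→b13/s5 VC-HIT; vc=[59,37]
#12 0x2cf→b44/s4 L1-HIT; vc=[59,37]
#13 0xba→b11/s3 L1-HIT; vc=[59,37]
#14 0xdc→b13/s5 L1-HIT; vc=[59,37]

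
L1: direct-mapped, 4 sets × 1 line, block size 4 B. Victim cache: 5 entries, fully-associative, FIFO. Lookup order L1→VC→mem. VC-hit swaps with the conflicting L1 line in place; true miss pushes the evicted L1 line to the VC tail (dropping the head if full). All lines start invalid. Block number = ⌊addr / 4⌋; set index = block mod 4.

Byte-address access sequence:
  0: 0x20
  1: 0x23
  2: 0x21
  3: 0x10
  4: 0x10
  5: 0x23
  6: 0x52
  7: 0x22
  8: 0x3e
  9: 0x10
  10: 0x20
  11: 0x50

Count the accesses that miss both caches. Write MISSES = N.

0: 0x20 (blk 8, set 0) → MISS  vc=[]
1: 0x23 (blk 8, set 0) → L1-HIT  vc=[]
2: 0x21 (blk 8, set 0) → L1-HIT  vc=[]
3: 0x10 (blk 4, set 0) → MISS  vc=[8]
4: 0x10 (blk 4, set 0) → L1-HIT  vc=[8]
5: 0x23 (blk 8, set 0) → VC-HIT  vc=[4]
6: 0x52 (blk 20, set 0) → MISS  vc=[4, 8]
7: 0x22 (blk 8, set 0) → VC-HIT  vc=[4, 20]
8: 0x3e (blk 15, set 3) → MISS  vc=[4, 20]
9: 0x10 (blk 4, set 0) → VC-HIT  vc=[8, 20]
10: 0x20 (blk 8, set 0) → VC-HIT  vc=[4, 20]
11: 0x50 (blk 20, set 0) → VC-HIT  vc=[4, 8]

MISSES = 4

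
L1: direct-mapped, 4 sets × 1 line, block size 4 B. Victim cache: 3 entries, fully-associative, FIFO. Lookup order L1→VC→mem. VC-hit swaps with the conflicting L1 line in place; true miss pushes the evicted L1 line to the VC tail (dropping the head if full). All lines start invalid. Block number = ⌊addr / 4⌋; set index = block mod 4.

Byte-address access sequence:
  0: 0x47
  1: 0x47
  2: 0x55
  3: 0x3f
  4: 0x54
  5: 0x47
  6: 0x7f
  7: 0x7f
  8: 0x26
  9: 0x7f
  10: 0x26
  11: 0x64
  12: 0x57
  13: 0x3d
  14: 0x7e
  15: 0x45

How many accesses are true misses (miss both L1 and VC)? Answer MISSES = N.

#0 0x47→b17/s1 MISS; vc=[]
#1 0x47→b17/s1 L1-HIT; vc=[]
#2 0x55→b21/s1 MISS; vc=[17]
#3 0x3f→b15/s3 MISS; vc=[17]
#4 0x54→b21/s1 L1-HIT; vc=[17]
#5 0x47→b17/s1 VC-HIT; vc=[21]
#6 0x7f→b31/s3 MISS; vc=[21,15]
#7 0x7f→b31/s3 L1-HIT; vc=[21,15]
#8 0x26→b9/s1 MISS; vc=[21,15,17]
#9 0x7f→b31/s3 L1-HIT; vc=[21,15,17]
#10 0x26→b9/s1 L1-HIT; vc=[21,15,17]
#11 0x64→b25/s1 MISS; vc=[15,17,9]
#12 0x57→b21/s1 MISS; vc=[17,9,25]
#13 0x3d→b15/s3 MISS; vc=[9,25,31]
#14 0x7e→b31/s3 VC-HIT; vc=[9,25,15]
#15 0x45→b17/s1 MISS; vc=[25,15,21]

MISSES = 9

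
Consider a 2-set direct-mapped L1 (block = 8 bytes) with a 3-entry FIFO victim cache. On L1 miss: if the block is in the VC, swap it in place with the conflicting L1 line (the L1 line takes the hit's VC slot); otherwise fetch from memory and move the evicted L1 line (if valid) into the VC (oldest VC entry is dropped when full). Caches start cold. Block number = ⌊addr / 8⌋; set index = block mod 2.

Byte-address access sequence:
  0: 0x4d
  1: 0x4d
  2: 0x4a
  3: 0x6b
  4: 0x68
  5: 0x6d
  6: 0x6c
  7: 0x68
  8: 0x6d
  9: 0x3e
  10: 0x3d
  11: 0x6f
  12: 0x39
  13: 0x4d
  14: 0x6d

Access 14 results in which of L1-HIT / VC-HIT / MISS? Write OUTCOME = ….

0: 0x4d (blk 9, set 1) → MISS  vc=[]
1: 0x4d (blk 9, set 1) → L1-HIT  vc=[]
2: 0x4a (blk 9, set 1) → L1-HIT  vc=[]
3: 0x6b (blk 13, set 1) → MISS  vc=[9]
4: 0x68 (blk 13, set 1) → L1-HIT  vc=[9]
5: 0x6d (blk 13, set 1) → L1-HIT  vc=[9]
6: 0x6c (blk 13, set 1) → L1-HIT  vc=[9]
7: 0x68 (blk 13, set 1) → L1-HIT  vc=[9]
8: 0x6d (blk 13, set 1) → L1-HIT  vc=[9]
9: 0x3e (blk 7, set 1) → MISS  vc=[9, 13]
10: 0x3d (blk 7, set 1) → L1-HIT  vc=[9, 13]
11: 0x6f (blk 13, set 1) → VC-HIT  vc=[9, 7]
12: 0x39 (blk 7, set 1) → VC-HIT  vc=[9, 13]
13: 0x4d (blk 9, set 1) → VC-HIT  vc=[7, 13]
14: 0x6d (blk 13, set 1) → VC-HIT  vc=[7, 9]

OUTCOME = VC-HIT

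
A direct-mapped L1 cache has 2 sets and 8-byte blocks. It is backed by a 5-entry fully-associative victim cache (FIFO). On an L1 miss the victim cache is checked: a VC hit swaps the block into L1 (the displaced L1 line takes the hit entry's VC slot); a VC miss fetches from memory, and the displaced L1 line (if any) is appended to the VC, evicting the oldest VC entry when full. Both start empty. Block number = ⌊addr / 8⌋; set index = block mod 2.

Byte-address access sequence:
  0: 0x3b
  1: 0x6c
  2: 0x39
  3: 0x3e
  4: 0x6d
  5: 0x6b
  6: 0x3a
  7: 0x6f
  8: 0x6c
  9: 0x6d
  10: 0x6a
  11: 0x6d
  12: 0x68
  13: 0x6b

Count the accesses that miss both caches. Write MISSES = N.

#0 0x3b→b7/s1 MISS; vc=[]
#1 0x6c→b13/s1 MISS; vc=[7]
#2 0x39→b7/s1 VC-HIT; vc=[13]
#3 0x3e→b7/s1 L1-HIT; vc=[13]
#4 0x6d→b13/s1 VC-HIT; vc=[7]
#5 0x6b→b13/s1 L1-HIT; vc=[7]
#6 0x3a→b7/s1 VC-HIT; vc=[13]
#7 0x6f→b13/s1 VC-HIT; vc=[7]
#8 0x6c→b13/s1 L1-HIT; vc=[7]
#9 0x6d→b13/s1 L1-HIT; vc=[7]
#10 0x6a→b13/s1 L1-HIT; vc=[7]
#11 0x6d→b13/s1 L1-HIT; vc=[7]
#12 0x68→b13/s1 L1-HIT; vc=[7]
#13 0x6b→b13/s1 L1-HIT; vc=[7]

MISSES = 2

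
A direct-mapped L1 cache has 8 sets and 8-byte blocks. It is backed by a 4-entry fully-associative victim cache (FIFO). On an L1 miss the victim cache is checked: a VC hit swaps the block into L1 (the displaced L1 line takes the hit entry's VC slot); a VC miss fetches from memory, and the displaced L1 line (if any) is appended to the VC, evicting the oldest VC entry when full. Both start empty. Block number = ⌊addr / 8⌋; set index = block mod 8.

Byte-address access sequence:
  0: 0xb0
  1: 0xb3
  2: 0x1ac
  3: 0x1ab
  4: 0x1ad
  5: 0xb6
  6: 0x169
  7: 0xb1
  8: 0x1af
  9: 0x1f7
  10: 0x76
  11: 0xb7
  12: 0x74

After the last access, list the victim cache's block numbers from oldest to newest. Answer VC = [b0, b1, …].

0: 0xb0 (blk 22, set 6) → MISS  vc=[]
1: 0xb3 (blk 22, set 6) → L1-HIT  vc=[]
2: 0x1ac (blk 53, set 5) → MISS  vc=[]
3: 0x1ab (blk 53, set 5) → L1-HIT  vc=[]
4: 0x1ad (blk 53, set 5) → L1-HIT  vc=[]
5: 0xb6 (blk 22, set 6) → L1-HIT  vc=[]
6: 0x169 (blk 45, set 5) → MISS  vc=[53]
7: 0xb1 (blk 22, set 6) → L1-HIT  vc=[53]
8: 0x1af (blk 53, set 5) → VC-HIT  vc=[45]
9: 0x1f7 (blk 62, set 6) → MISS  vc=[45, 22]
10: 0x76 (blk 14, set 6) → MISS  vc=[45, 22, 62]
11: 0xb7 (blk 22, set 6) → VC-HIT  vc=[45, 14, 62]
12: 0x74 (blk 14, set 6) → VC-HIT  vc=[45, 22, 62]

VC = [45, 22, 62]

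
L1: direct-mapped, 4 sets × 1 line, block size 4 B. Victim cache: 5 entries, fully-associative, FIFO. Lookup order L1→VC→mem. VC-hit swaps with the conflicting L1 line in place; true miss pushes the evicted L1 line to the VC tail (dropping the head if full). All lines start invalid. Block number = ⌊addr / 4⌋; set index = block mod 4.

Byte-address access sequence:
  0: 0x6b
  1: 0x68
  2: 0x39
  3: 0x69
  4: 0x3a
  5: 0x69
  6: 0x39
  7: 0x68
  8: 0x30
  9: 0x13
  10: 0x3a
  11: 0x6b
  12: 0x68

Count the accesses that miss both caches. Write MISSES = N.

#0 0x6b→b26/s2 MISS; vc=[]
#1 0x68→b26/s2 L1-HIT; vc=[]
#2 0x39→b14/s2 MISS; vc=[26]
#3 0x69→b26/s2 VC-HIT; vc=[14]
#4 0x3a→b14/s2 VC-HIT; vc=[26]
#5 0x69→b26/s2 VC-HIT; vc=[14]
#6 0x39→b14/s2 VC-HIT; vc=[26]
#7 0x68→b26/s2 VC-HIT; vc=[14]
#8 0x30→b12/s0 MISS; vc=[14]
#9 0x13→b4/s0 MISS; vc=[14,12]
#10 0x3a→b14/s2 VC-HIT; vc=[26,12]
#11 0x6b→b26/s2 VC-HIT; vc=[14,12]
#12 0x68→b26/s2 L1-HIT; vc=[14,12]

MISSES = 4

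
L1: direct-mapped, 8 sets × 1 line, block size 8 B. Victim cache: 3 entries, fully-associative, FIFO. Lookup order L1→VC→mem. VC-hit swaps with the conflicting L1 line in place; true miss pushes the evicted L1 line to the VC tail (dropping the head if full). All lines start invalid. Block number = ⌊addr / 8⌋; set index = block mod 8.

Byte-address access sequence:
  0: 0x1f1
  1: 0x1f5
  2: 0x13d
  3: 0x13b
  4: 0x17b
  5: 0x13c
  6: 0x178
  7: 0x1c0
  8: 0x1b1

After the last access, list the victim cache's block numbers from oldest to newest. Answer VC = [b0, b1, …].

VC = [39, 62]

0: 0x1f1 (blk 62, set 6) → MISS  vc=[]
1: 0x1f5 (blk 62, set 6) → L1-HIT  vc=[]
2: 0x13d (blk 39, set 7) → MISS  vc=[]
3: 0x13b (blk 39, set 7) → L1-HIT  vc=[]
4: 0x17b (blk 47, set 7) → MISS  vc=[39]
5: 0x13c (blk 39, set 7) → VC-HIT  vc=[47]
6: 0x178 (blk 47, set 7) → VC-HIT  vc=[39]
7: 0x1c0 (blk 56, set 0) → MISS  vc=[39]
8: 0x1b1 (blk 54, set 6) → MISS  vc=[39, 62]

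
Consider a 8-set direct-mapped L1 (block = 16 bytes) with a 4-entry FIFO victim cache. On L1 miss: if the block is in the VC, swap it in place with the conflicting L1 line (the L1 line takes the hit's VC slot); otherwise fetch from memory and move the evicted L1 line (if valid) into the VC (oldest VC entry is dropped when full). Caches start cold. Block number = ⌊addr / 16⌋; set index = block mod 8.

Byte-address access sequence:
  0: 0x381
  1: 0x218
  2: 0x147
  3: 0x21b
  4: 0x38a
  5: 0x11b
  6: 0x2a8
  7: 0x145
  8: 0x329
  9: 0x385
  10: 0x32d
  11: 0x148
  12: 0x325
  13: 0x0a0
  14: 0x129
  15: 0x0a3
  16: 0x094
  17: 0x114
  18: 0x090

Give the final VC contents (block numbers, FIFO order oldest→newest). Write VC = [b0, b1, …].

VC = [42, 50, 18, 17]

0: 0x381 (blk 56, set 0) → MISS  vc=[]
1: 0x218 (blk 33, set 1) → MISS  vc=[]
2: 0x147 (blk 20, set 4) → MISS  vc=[]
3: 0x21b (blk 33, set 1) → L1-HIT  vc=[]
4: 0x38a (blk 56, set 0) → L1-HIT  vc=[]
5: 0x11b (blk 17, set 1) → MISS  vc=[33]
6: 0x2a8 (blk 42, set 2) → MISS  vc=[33]
7: 0x145 (blk 20, set 4) → L1-HIT  vc=[33]
8: 0x329 (blk 50, set 2) → MISS  vc=[33, 42]
9: 0x385 (blk 56, set 0) → L1-HIT  vc=[33, 42]
10: 0x32d (blk 50, set 2) → L1-HIT  vc=[33, 42]
11: 0x148 (blk 20, set 4) → L1-HIT  vc=[33, 42]
12: 0x325 (blk 50, set 2) → L1-HIT  vc=[33, 42]
13: 0xa0 (blk 10, set 2) → MISS  vc=[33, 42, 50]
14: 0x129 (blk 18, set 2) → MISS  vc=[33, 42, 50, 10]
15: 0xa3 (blk 10, set 2) → VC-HIT  vc=[33, 42, 50, 18]
16: 0x94 (blk 9, set 1) → MISS  vc=[42, 50, 18, 17]
17: 0x114 (blk 17, set 1) → VC-HIT  vc=[42, 50, 18, 9]
18: 0x90 (blk 9, set 1) → VC-HIT  vc=[42, 50, 18, 17]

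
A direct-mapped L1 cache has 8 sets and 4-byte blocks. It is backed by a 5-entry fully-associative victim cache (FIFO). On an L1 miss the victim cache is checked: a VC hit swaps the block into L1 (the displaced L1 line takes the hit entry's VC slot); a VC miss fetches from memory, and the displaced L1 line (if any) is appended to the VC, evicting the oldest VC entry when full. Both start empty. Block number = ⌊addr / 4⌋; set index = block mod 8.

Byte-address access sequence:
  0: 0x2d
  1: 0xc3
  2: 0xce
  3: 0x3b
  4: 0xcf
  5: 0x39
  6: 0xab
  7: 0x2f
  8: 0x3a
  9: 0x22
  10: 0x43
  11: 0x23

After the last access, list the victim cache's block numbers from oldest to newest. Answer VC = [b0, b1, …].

#0 0x2d→b11/s3 MISS; vc=[]
#1 0xc3→b48/s0 MISS; vc=[]
#2 0xce→b51/s3 MISS; vc=[11]
#3 0x3b→b14/s6 MISS; vc=[11]
#4 0xcf→b51/s3 L1-HIT; vc=[11]
#5 0x39→b14/s6 L1-HIT; vc=[11]
#6 0xab→b42/s2 MISS; vc=[11]
#7 0x2f→b11/s3 VC-HIT; vc=[51]
#8 0x3a→b14/s6 L1-HIT; vc=[51]
#9 0x22→b8/s0 MISS; vc=[51,48]
#10 0x43→b16/s0 MISS; vc=[51,48,8]
#11 0x23→b8/s0 VC-HIT; vc=[51,48,16]

VC = [51, 48, 16]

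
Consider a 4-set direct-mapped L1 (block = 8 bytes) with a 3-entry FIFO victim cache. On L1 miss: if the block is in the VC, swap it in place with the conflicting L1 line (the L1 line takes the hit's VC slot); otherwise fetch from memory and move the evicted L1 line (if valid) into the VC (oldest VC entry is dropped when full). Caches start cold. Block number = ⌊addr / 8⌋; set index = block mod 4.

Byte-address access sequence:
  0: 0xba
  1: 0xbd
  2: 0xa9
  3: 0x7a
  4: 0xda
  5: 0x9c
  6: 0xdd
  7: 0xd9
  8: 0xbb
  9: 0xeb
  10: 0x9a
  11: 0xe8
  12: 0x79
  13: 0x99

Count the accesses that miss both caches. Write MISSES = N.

0: 0xba (blk 23, set 3) → MISS  vc=[]
1: 0xbd (blk 23, set 3) → L1-HIT  vc=[]
2: 0xa9 (blk 21, set 1) → MISS  vc=[]
3: 0x7a (blk 15, set 3) → MISS  vc=[23]
4: 0xda (blk 27, set 3) → MISS  vc=[23, 15]
5: 0x9c (blk 19, set 3) → MISS  vc=[23, 15, 27]
6: 0xdd (blk 27, set 3) → VC-HIT  vc=[23, 15, 19]
7: 0xd9 (blk 27, set 3) → L1-HIT  vc=[23, 15, 19]
8: 0xbb (blk 23, set 3) → VC-HIT  vc=[27, 15, 19]
9: 0xeb (blk 29, set 1) → MISS  vc=[15, 19, 21]
10: 0x9a (blk 19, set 3) → VC-HIT  vc=[15, 23, 21]
11: 0xe8 (blk 29, set 1) → L1-HIT  vc=[15, 23, 21]
12: 0x79 (blk 15, set 3) → VC-HIT  vc=[19, 23, 21]
13: 0x99 (blk 19, set 3) → VC-HIT  vc=[15, 23, 21]

MISSES = 6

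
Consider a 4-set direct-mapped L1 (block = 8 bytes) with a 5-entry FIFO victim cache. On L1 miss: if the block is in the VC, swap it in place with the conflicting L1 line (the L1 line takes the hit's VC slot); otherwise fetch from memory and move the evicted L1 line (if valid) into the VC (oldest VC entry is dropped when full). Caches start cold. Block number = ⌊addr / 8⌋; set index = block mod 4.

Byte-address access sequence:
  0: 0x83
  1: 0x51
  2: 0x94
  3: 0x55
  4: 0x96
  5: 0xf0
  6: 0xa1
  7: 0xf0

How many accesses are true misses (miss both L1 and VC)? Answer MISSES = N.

0: 0x83 (blk 16, set 0) → MISS  vc=[]
1: 0x51 (blk 10, set 2) → MISS  vc=[]
2: 0x94 (blk 18, set 2) → MISS  vc=[10]
3: 0x55 (blk 10, set 2) → VC-HIT  vc=[18]
4: 0x96 (blk 18, set 2) → VC-HIT  vc=[10]
5: 0xf0 (blk 30, set 2) → MISS  vc=[10, 18]
6: 0xa1 (blk 20, set 0) → MISS  vc=[10, 18, 16]
7: 0xf0 (blk 30, set 2) → L1-HIT  vc=[10, 18, 16]

MISSES = 5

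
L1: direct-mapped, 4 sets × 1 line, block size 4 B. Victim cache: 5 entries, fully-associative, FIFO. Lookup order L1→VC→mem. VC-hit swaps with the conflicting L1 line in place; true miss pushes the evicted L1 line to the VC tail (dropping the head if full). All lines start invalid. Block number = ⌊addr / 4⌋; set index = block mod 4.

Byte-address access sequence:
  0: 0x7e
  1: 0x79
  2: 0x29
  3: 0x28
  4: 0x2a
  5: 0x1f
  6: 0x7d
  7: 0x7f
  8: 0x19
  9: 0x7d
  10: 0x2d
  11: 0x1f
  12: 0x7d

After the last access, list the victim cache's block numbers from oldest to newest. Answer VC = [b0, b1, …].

#0 0x7e→b31/s3 MISS; vc=[]
#1 0x79→b30/s2 MISS; vc=[]
#2 0x29→b10/s2 MISS; vc=[30]
#3 0x28→b10/s2 L1-HIT; vc=[30]
#4 0x2a→b10/s2 L1-HIT; vc=[30]
#5 0x1f→b7/s3 MISS; vc=[30,31]
#6 0x7d→b31/s3 VC-HIT; vc=[30,7]
#7 0x7f→b31/s3 L1-HIT; vc=[30,7]
#8 0x19→b6/s2 MISS; vc=[30,7,10]
#9 0x7d→b31/s3 L1-HIT; vc=[30,7,10]
#10 0x2d→b11/s3 MISS; vc=[30,7,10,31]
#11 0x1f→b7/s3 VC-HIT; vc=[30,11,10,31]
#12 0x7d→b31/s3 VC-HIT; vc=[30,11,10,7]

VC = [30, 11, 10, 7]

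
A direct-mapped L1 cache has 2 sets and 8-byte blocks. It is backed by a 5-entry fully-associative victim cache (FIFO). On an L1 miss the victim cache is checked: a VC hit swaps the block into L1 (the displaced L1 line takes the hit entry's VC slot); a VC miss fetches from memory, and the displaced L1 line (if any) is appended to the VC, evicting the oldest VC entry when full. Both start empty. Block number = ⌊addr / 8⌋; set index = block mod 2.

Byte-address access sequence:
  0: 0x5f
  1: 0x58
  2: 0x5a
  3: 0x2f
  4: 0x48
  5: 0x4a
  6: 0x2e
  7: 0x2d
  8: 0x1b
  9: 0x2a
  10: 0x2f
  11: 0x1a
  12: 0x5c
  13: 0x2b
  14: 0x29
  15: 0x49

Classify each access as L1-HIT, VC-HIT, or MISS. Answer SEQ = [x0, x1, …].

0: 0x5f (blk 11, set 1) → MISS  vc=[]
1: 0x58 (blk 11, set 1) → L1-HIT  vc=[]
2: 0x5a (blk 11, set 1) → L1-HIT  vc=[]
3: 0x2f (blk 5, set 1) → MISS  vc=[11]
4: 0x48 (blk 9, set 1) → MISS  vc=[11, 5]
5: 0x4a (blk 9, set 1) → L1-HIT  vc=[11, 5]
6: 0x2e (blk 5, set 1) → VC-HIT  vc=[11, 9]
7: 0x2d (blk 5, set 1) → L1-HIT  vc=[11, 9]
8: 0x1b (blk 3, set 1) → MISS  vc=[11, 9, 5]
9: 0x2a (blk 5, set 1) → VC-HIT  vc=[11, 9, 3]
10: 0x2f (blk 5, set 1) → L1-HIT  vc=[11, 9, 3]
11: 0x1a (blk 3, set 1) → VC-HIT  vc=[11, 9, 5]
12: 0x5c (blk 11, set 1) → VC-HIT  vc=[3, 9, 5]
13: 0x2b (blk 5, set 1) → VC-HIT  vc=[3, 9, 11]
14: 0x29 (blk 5, set 1) → L1-HIT  vc=[3, 9, 11]
15: 0x49 (blk 9, set 1) → VC-HIT  vc=[3, 5, 11]

SEQ = [MISS, L1-HIT, L1-HIT, MISS, MISS, L1-HIT, VC-HIT, L1-HIT, MISS, VC-HIT, L1-HIT, VC-HIT, VC-HIT, VC-HIT, L1-HIT, VC-HIT]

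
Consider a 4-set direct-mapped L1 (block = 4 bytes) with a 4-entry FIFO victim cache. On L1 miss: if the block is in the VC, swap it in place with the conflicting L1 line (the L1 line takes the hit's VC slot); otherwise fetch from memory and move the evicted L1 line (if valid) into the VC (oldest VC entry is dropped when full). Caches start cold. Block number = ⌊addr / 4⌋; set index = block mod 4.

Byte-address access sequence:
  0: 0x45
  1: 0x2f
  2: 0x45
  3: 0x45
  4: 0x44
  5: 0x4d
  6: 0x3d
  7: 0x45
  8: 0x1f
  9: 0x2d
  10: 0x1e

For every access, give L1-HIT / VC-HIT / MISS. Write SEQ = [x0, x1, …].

#0 0x45→b17/s1 MISS; vc=[]
#1 0x2f→b11/s3 MISS; vc=[]
#2 0x45→b17/s1 L1-HIT; vc=[]
#3 0x45→b17/s1 L1-HIT; vc=[]
#4 0x44→b17/s1 L1-HIT; vc=[]
#5 0x4d→b19/s3 MISS; vc=[11]
#6 0x3d→b15/s3 MISS; vc=[11,19]
#7 0x45→b17/s1 L1-HIT; vc=[11,19]
#8 0x1f→b7/s3 MISS; vc=[11,19,15]
#9 0x2d→b11/s3 VC-HIT; vc=[7,19,15]
#10 0x1e→b7/s3 VC-HIT; vc=[11,19,15]

SEQ = [MISS, MISS, L1-HIT, L1-HIT, L1-HIT, MISS, MISS, L1-HIT, MISS, VC-HIT, VC-HIT]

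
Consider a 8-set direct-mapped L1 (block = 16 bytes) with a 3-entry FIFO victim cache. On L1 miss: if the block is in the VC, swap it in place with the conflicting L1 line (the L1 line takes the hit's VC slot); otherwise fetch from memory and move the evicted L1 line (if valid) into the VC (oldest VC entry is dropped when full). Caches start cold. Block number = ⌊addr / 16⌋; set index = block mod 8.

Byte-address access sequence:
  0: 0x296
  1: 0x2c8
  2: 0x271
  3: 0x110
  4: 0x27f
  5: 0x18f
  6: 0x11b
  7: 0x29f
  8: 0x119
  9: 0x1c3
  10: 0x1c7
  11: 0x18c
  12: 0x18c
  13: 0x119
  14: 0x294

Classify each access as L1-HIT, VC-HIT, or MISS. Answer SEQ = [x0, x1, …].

SEQ = [MISS, MISS, MISS, MISS, L1-HIT, MISS, L1-HIT, VC-HIT, VC-HIT, MISS, L1-HIT, L1-HIT, L1-HIT, L1-HIT, VC-HIT]

0: 0x296 (blk 41, set 1) → MISS  vc=[]
1: 0x2c8 (blk 44, set 4) → MISS  vc=[]
2: 0x271 (blk 39, set 7) → MISS  vc=[]
3: 0x110 (blk 17, set 1) → MISS  vc=[41]
4: 0x27f (blk 39, set 7) → L1-HIT  vc=[41]
5: 0x18f (blk 24, set 0) → MISS  vc=[41]
6: 0x11b (blk 17, set 1) → L1-HIT  vc=[41]
7: 0x29f (blk 41, set 1) → VC-HIT  vc=[17]
8: 0x119 (blk 17, set 1) → VC-HIT  vc=[41]
9: 0x1c3 (blk 28, set 4) → MISS  vc=[41, 44]
10: 0x1c7 (blk 28, set 4) → L1-HIT  vc=[41, 44]
11: 0x18c (blk 24, set 0) → L1-HIT  vc=[41, 44]
12: 0x18c (blk 24, set 0) → L1-HIT  vc=[41, 44]
13: 0x119 (blk 17, set 1) → L1-HIT  vc=[41, 44]
14: 0x294 (blk 41, set 1) → VC-HIT  vc=[17, 44]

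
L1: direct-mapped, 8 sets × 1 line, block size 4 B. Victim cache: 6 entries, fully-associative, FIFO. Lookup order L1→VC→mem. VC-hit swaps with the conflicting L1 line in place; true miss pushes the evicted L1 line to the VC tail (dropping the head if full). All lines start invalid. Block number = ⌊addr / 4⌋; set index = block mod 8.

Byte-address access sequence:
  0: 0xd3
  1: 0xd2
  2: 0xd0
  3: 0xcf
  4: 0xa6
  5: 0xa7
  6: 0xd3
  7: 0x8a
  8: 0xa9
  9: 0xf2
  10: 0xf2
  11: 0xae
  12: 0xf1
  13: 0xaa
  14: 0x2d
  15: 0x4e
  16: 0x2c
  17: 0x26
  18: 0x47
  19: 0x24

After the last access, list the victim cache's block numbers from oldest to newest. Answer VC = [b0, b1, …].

0: 0xd3 (blk 52, set 4) → MISS  vc=[]
1: 0xd2 (blk 52, set 4) → L1-HIT  vc=[]
2: 0xd0 (blk 52, set 4) → L1-HIT  vc=[]
3: 0xcf (blk 51, set 3) → MISS  vc=[]
4: 0xa6 (blk 41, set 1) → MISS  vc=[]
5: 0xa7 (blk 41, set 1) → L1-HIT  vc=[]
6: 0xd3 (blk 52, set 4) → L1-HIT  vc=[]
7: 0x8a (blk 34, set 2) → MISS  vc=[]
8: 0xa9 (blk 42, set 2) → MISS  vc=[34]
9: 0xf2 (blk 60, set 4) → MISS  vc=[34, 52]
10: 0xf2 (blk 60, set 4) → L1-HIT  vc=[34, 52]
11: 0xae (blk 43, set 3) → MISS  vc=[34, 52, 51]
12: 0xf1 (blk 60, set 4) → L1-HIT  vc=[34, 52, 51]
13: 0xaa (blk 42, set 2) → L1-HIT  vc=[34, 52, 51]
14: 0x2d (blk 11, set 3) → MISS  vc=[34, 52, 51, 43]
15: 0x4e (blk 19, set 3) → MISS  vc=[34, 52, 51, 43, 11]
16: 0x2c (blk 11, set 3) → VC-HIT  vc=[34, 52, 51, 43, 19]
17: 0x26 (blk 9, set 1) → MISS  vc=[34, 52, 51, 43, 19, 41]
18: 0x47 (blk 17, set 1) → MISS  vc=[52, 51, 43, 19, 41, 9]
19: 0x24 (blk 9, set 1) → VC-HIT  vc=[52, 51, 43, 19, 41, 17]

VC = [52, 51, 43, 19, 41, 17]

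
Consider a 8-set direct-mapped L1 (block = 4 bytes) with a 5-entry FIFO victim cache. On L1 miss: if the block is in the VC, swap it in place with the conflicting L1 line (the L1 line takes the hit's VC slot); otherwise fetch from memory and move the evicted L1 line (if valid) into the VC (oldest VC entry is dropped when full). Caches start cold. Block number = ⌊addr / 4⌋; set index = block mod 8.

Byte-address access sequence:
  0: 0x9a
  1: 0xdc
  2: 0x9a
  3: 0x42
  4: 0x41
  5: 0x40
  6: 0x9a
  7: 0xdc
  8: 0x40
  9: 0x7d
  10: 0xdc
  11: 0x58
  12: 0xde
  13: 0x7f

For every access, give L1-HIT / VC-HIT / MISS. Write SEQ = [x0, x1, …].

0: 0x9a (blk 38, set 6) → MISS  vc=[]
1: 0xdc (blk 55, set 7) → MISS  vc=[]
2: 0x9a (blk 38, set 6) → L1-HIT  vc=[]
3: 0x42 (blk 16, set 0) → MISS  vc=[]
4: 0x41 (blk 16, set 0) → L1-HIT  vc=[]
5: 0x40 (blk 16, set 0) → L1-HIT  vc=[]
6: 0x9a (blk 38, set 6) → L1-HIT  vc=[]
7: 0xdc (blk 55, set 7) → L1-HIT  vc=[]
8: 0x40 (blk 16, set 0) → L1-HIT  vc=[]
9: 0x7d (blk 31, set 7) → MISS  vc=[55]
10: 0xdc (blk 55, set 7) → VC-HIT  vc=[31]
11: 0x58 (blk 22, set 6) → MISS  vc=[31, 38]
12: 0xde (blk 55, set 7) → L1-HIT  vc=[31, 38]
13: 0x7f (blk 31, set 7) → VC-HIT  vc=[55, 38]

SEQ = [MISS, MISS, L1-HIT, MISS, L1-HIT, L1-HIT, L1-HIT, L1-HIT, L1-HIT, MISS, VC-HIT, MISS, L1-HIT, VC-HIT]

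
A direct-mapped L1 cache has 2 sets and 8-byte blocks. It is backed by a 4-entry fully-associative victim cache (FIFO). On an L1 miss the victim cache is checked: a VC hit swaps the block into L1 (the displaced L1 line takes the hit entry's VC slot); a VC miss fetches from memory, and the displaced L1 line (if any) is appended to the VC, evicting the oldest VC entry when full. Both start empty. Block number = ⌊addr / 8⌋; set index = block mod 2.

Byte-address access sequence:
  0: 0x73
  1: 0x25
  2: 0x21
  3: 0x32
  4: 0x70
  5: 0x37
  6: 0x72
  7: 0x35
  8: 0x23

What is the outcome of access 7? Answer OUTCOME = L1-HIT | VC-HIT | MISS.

OUTCOME = VC-HIT

  [0] addr=0x73 blk=14 s=0: MISS | VC []
  [1] addr=0x25 blk=4 s=0: MISS | VC [14]
  [2] addr=0x21 blk=4 s=0: L1-HIT | VC [14]
  [3] addr=0x32 blk=6 s=0: MISS | VC [14, 4]
  [4] addr=0x70 blk=14 s=0: VC-HIT | VC [6, 4]
  [5] addr=0x37 blk=6 s=0: VC-HIT | VC [14, 4]
  [6] addr=0x72 blk=14 s=0: VC-HIT | VC [6, 4]
  [7] addr=0x35 blk=6 s=0: VC-HIT | VC [14, 4]
  [8] addr=0x23 blk=4 s=0: VC-HIT | VC [14, 6]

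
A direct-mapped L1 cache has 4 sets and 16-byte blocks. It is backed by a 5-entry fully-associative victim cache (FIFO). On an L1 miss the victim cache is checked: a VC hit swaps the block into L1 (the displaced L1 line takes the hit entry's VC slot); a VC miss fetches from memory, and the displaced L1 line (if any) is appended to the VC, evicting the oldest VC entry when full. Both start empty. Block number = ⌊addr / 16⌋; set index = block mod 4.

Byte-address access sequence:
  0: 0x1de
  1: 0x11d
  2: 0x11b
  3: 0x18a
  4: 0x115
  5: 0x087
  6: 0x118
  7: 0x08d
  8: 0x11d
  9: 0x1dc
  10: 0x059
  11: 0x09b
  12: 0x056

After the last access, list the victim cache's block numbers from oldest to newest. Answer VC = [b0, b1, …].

VC = [17, 24, 29, 9]

  [0] addr=0x1de blk=29 s=1: MISS | VC []
  [1] addr=0x11d blk=17 s=1: MISS | VC [29]
  [2] addr=0x11b blk=17 s=1: L1-HIT | VC [29]
  [3] addr=0x18a blk=24 s=0: MISS | VC [29]
  [4] addr=0x115 blk=17 s=1: L1-HIT | VC [29]
  [5] addr=0x87 blk=8 s=0: MISS | VC [29, 24]
  [6] addr=0x118 blk=17 s=1: L1-HIT | VC [29, 24]
  [7] addr=0x8d blk=8 s=0: L1-HIT | VC [29, 24]
  [8] addr=0x11d blk=17 s=1: L1-HIT | VC [29, 24]
  [9] addr=0x1dc blk=29 s=1: VC-HIT | VC [17, 24]
  [10] addr=0x59 blk=5 s=1: MISS | VC [17, 24, 29]
  [11] addr=0x9b blk=9 s=1: MISS | VC [17, 24, 29, 5]
  [12] addr=0x56 blk=5 s=1: VC-HIT | VC [17, 24, 29, 9]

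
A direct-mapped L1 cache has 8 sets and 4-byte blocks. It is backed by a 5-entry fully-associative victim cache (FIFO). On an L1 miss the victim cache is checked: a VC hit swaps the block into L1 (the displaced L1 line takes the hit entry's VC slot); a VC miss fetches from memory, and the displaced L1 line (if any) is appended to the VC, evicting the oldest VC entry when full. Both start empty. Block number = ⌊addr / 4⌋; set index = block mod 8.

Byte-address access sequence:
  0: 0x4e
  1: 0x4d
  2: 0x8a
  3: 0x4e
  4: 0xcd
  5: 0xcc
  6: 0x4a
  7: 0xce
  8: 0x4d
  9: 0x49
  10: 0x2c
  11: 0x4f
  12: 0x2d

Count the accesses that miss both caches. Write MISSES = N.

MISSES = 5

0: 0x4e (blk 19, set 3) → MISS  vc=[]
1: 0x4d (blk 19, set 3) → L1-HIT  vc=[]
2: 0x8a (blk 34, set 2) → MISS  vc=[]
3: 0x4e (blk 19, set 3) → L1-HIT  vc=[]
4: 0xcd (blk 51, set 3) → MISS  vc=[19]
5: 0xcc (blk 51, set 3) → L1-HIT  vc=[19]
6: 0x4a (blk 18, set 2) → MISS  vc=[19, 34]
7: 0xce (blk 51, set 3) → L1-HIT  vc=[19, 34]
8: 0x4d (blk 19, set 3) → VC-HIT  vc=[51, 34]
9: 0x49 (blk 18, set 2) → L1-HIT  vc=[51, 34]
10: 0x2c (blk 11, set 3) → MISS  vc=[51, 34, 19]
11: 0x4f (blk 19, set 3) → VC-HIT  vc=[51, 34, 11]
12: 0x2d (blk 11, set 3) → VC-HIT  vc=[51, 34, 19]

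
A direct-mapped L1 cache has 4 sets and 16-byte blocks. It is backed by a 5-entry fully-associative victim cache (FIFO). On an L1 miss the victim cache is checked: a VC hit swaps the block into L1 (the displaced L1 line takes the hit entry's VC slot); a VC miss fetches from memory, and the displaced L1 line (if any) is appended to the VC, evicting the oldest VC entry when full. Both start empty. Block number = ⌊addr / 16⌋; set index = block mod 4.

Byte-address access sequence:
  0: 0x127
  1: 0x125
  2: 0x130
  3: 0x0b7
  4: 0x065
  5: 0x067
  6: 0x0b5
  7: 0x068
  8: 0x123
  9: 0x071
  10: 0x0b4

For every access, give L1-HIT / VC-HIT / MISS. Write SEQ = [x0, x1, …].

0: 0x127 (blk 18, set 2) → MISS  vc=[]
1: 0x125 (blk 18, set 2) → L1-HIT  vc=[]
2: 0x130 (blk 19, set 3) → MISS  vc=[]
3: 0xb7 (blk 11, set 3) → MISS  vc=[19]
4: 0x65 (blk 6, set 2) → MISS  vc=[19, 18]
5: 0x67 (blk 6, set 2) → L1-HIT  vc=[19, 18]
6: 0xb5 (blk 11, set 3) → L1-HIT  vc=[19, 18]
7: 0x68 (blk 6, set 2) → L1-HIT  vc=[19, 18]
8: 0x123 (blk 18, set 2) → VC-HIT  vc=[19, 6]
9: 0x71 (blk 7, set 3) → MISS  vc=[19, 6, 11]
10: 0xb4 (blk 11, set 3) → VC-HIT  vc=[19, 6, 7]

SEQ = [MISS, L1-HIT, MISS, MISS, MISS, L1-HIT, L1-HIT, L1-HIT, VC-HIT, MISS, VC-HIT]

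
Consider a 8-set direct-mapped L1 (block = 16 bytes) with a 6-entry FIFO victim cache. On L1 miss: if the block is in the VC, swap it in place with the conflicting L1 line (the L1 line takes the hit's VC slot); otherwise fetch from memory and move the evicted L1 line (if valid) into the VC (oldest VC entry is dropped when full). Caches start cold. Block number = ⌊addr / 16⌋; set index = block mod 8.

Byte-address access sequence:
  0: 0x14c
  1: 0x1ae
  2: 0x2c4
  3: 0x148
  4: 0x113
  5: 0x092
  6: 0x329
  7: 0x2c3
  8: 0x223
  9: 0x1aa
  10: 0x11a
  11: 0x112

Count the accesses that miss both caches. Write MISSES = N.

  [0] addr=0x14c blk=20 s=4: MISS | VC []
  [1] addr=0x1ae blk=26 s=2: MISS | VC []
  [2] addr=0x2c4 blk=44 s=4: MISS | VC [20]
  [3] addr=0x148 blk=20 s=4: VC-HIT | VC [44]
  [4] addr=0x113 blk=17 s=1: MISS | VC [44]
  [5] addr=0x92 blk=9 s=1: MISS | VC [44, 17]
  [6] addr=0x329 blk=50 s=2: MISS | VC [44, 17, 26]
  [7] addr=0x2c3 blk=44 s=4: VC-HIT | VC [20, 17, 26]
  [8] addr=0x223 blk=34 s=2: MISS | VC [20, 17, 26, 50]
  [9] addr=0x1aa blk=26 s=2: VC-HIT | VC [20, 17, 34, 50]
  [10] addr=0x11a blk=17 s=1: VC-HIT | VC [20, 9, 34, 50]
  [11] addr=0x112 blk=17 s=1: L1-HIT | VC [20, 9, 34, 50]

MISSES = 7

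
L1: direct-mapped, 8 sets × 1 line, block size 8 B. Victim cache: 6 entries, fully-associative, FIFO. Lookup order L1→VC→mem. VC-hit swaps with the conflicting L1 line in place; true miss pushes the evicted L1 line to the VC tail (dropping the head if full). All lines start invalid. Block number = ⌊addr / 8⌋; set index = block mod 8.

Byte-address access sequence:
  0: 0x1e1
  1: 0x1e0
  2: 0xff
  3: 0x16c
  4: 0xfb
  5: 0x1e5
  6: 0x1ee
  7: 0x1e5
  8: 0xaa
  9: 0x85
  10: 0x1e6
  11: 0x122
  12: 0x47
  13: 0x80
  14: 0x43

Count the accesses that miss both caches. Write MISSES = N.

0: 0x1e1 (blk 60, set 4) → MISS  vc=[]
1: 0x1e0 (blk 60, set 4) → L1-HIT  vc=[]
2: 0xff (blk 31, set 7) → MISS  vc=[]
3: 0x16c (blk 45, set 5) → MISS  vc=[]
4: 0xfb (blk 31, set 7) → L1-HIT  vc=[]
5: 0x1e5 (blk 60, set 4) → L1-HIT  vc=[]
6: 0x1ee (blk 61, set 5) → MISS  vc=[45]
7: 0x1e5 (blk 60, set 4) → L1-HIT  vc=[45]
8: 0xaa (blk 21, set 5) → MISS  vc=[45, 61]
9: 0x85 (blk 16, set 0) → MISS  vc=[45, 61]
10: 0x1e6 (blk 60, set 4) → L1-HIT  vc=[45, 61]
11: 0x122 (blk 36, set 4) → MISS  vc=[45, 61, 60]
12: 0x47 (blk 8, set 0) → MISS  vc=[45, 61, 60, 16]
13: 0x80 (blk 16, set 0) → VC-HIT  vc=[45, 61, 60, 8]
14: 0x43 (blk 8, set 0) → VC-HIT  vc=[45, 61, 60, 16]

MISSES = 8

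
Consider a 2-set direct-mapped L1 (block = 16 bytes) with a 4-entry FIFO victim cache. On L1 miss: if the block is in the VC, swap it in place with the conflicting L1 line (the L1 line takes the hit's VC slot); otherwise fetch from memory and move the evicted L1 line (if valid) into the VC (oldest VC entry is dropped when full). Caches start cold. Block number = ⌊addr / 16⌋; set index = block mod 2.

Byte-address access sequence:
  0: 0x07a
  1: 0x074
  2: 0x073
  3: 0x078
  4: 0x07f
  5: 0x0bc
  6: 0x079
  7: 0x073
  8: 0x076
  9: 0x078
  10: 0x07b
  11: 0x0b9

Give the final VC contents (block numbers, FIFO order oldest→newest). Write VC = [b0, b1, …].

VC = [7]

0: 0x7a (blk 7, set 1) → MISS  vc=[]
1: 0x74 (blk 7, set 1) → L1-HIT  vc=[]
2: 0x73 (blk 7, set 1) → L1-HIT  vc=[]
3: 0x78 (blk 7, set 1) → L1-HIT  vc=[]
4: 0x7f (blk 7, set 1) → L1-HIT  vc=[]
5: 0xbc (blk 11, set 1) → MISS  vc=[7]
6: 0x79 (blk 7, set 1) → VC-HIT  vc=[11]
7: 0x73 (blk 7, set 1) → L1-HIT  vc=[11]
8: 0x76 (blk 7, set 1) → L1-HIT  vc=[11]
9: 0x78 (blk 7, set 1) → L1-HIT  vc=[11]
10: 0x7b (blk 7, set 1) → L1-HIT  vc=[11]
11: 0xb9 (blk 11, set 1) → VC-HIT  vc=[7]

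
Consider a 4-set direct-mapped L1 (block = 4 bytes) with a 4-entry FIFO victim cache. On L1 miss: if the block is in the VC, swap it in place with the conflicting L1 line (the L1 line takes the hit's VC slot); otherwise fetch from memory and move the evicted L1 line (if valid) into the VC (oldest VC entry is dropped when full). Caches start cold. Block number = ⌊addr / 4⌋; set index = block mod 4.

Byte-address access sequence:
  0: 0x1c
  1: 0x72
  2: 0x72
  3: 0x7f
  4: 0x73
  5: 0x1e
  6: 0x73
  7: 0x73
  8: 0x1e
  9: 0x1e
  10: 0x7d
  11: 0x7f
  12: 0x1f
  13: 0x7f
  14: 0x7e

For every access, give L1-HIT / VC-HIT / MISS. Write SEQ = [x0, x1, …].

  [0] addr=0x1c blk=7 s=3: MISS | VC []
  [1] addr=0x72 blk=28 s=0: MISS | VC []
  [2] addr=0x72 blk=28 s=0: L1-HIT | VC []
  [3] addr=0x7f blk=31 s=3: MISS | VC [7]
  [4] addr=0x73 blk=28 s=0: L1-HIT | VC [7]
  [5] addr=0x1e blk=7 s=3: VC-HIT | VC [31]
  [6] addr=0x73 blk=28 s=0: L1-HIT | VC [31]
  [7] addr=0x73 blk=28 s=0: L1-HIT | VC [31]
  [8] addr=0x1e blk=7 s=3: L1-HIT | VC [31]
  [9] addr=0x1e blk=7 s=3: L1-HIT | VC [31]
  [10] addr=0x7d blk=31 s=3: VC-HIT | VC [7]
  [11] addr=0x7f blk=31 s=3: L1-HIT | VC [7]
  [12] addr=0x1f blk=7 s=3: VC-HIT | VC [31]
  [13] addr=0x7f blk=31 s=3: VC-HIT | VC [7]
  [14] addr=0x7e blk=31 s=3: L1-HIT | VC [7]

SEQ = [MISS, MISS, L1-HIT, MISS, L1-HIT, VC-HIT, L1-HIT, L1-HIT, L1-HIT, L1-HIT, VC-HIT, L1-HIT, VC-HIT, VC-HIT, L1-HIT]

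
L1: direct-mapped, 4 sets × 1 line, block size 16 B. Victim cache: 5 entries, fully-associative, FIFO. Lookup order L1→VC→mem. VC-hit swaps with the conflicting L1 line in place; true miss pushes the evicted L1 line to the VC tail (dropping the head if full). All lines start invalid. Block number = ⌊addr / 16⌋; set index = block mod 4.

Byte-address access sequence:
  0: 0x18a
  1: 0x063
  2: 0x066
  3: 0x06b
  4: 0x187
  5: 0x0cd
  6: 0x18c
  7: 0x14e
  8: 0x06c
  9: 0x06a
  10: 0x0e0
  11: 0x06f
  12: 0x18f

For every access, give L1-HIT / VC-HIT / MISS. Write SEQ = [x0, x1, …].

  [0] addr=0x18a blk=24 s=0: MISS | VC []
  [1] addr=0x63 blk=6 s=2: MISS | VC []
  [2] addr=0x66 blk=6 s=2: L1-HIT | VC []
  [3] addr=0x6b blk=6 s=2: L1-HIT | VC []
  [4] addr=0x187 blk=24 s=0: L1-HIT | VC []
  [5] addr=0xcd blk=12 s=0: MISS | VC [24]
  [6] addr=0x18c blk=24 s=0: VC-HIT | VC [12]
  [7] addr=0x14e blk=20 s=0: MISS | VC [12, 24]
  [8] addr=0x6c blk=6 s=2: L1-HIT | VC [12, 24]
  [9] addr=0x6a blk=6 s=2: L1-HIT | VC [12, 24]
  [10] addr=0xe0 blk=14 s=2: MISS | VC [12, 24, 6]
  [11] addr=0x6f blk=6 s=2: VC-HIT | VC [12, 24, 14]
  [12] addr=0x18f blk=24 s=0: VC-HIT | VC [12, 20, 14]

SEQ = [MISS, MISS, L1-HIT, L1-HIT, L1-HIT, MISS, VC-HIT, MISS, L1-HIT, L1-HIT, MISS, VC-HIT, VC-HIT]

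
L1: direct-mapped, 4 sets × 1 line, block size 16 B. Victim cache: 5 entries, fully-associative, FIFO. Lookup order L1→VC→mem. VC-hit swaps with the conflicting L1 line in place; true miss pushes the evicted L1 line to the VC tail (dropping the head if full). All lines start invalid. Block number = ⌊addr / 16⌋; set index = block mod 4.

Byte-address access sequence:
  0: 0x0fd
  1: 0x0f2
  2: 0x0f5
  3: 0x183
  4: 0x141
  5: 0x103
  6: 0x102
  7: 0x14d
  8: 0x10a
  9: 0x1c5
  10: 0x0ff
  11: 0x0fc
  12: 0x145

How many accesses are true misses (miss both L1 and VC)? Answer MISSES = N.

0: 0xfd (blk 15, set 3) → MISS  vc=[]
1: 0xf2 (blk 15, set 3) → L1-HIT  vc=[]
2: 0xf5 (blk 15, set 3) → L1-HIT  vc=[]
3: 0x183 (blk 24, set 0) → MISS  vc=[]
4: 0x141 (blk 20, set 0) → MISS  vc=[24]
5: 0x103 (blk 16, set 0) → MISS  vc=[24, 20]
6: 0x102 (blk 16, set 0) → L1-HIT  vc=[24, 20]
7: 0x14d (blk 20, set 0) → VC-HIT  vc=[24, 16]
8: 0x10a (blk 16, set 0) → VC-HIT  vc=[24, 20]
9: 0x1c5 (blk 28, set 0) → MISS  vc=[24, 20, 16]
10: 0xff (blk 15, set 3) → L1-HIT  vc=[24, 20, 16]
11: 0xfc (blk 15, set 3) → L1-HIT  vc=[24, 20, 16]
12: 0x145 (blk 20, set 0) → VC-HIT  vc=[24, 28, 16]

MISSES = 5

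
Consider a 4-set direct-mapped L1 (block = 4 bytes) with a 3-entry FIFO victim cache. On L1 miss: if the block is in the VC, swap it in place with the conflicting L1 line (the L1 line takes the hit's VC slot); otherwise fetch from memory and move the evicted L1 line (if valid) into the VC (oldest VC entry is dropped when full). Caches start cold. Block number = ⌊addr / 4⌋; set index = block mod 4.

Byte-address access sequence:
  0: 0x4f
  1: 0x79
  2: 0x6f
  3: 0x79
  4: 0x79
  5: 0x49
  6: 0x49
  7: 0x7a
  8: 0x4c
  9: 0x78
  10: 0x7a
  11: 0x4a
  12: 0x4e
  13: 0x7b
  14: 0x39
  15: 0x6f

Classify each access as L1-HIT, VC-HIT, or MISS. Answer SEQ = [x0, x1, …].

  [0] addr=0x4f blk=19 s=3: MISS | VC []
  [1] addr=0x79 blk=30 s=2: MISS | VC []
  [2] addr=0x6f blk=27 s=3: MISS | VC [19]
  [3] addr=0x79 blk=30 s=2: L1-HIT | VC [19]
  [4] addr=0x79 blk=30 s=2: L1-HIT | VC [19]
  [5] addr=0x49 blk=18 s=2: MISS | VC [19, 30]
  [6] addr=0x49 blk=18 s=2: L1-HIT | VC [19, 30]
  [7] addr=0x7a blk=30 s=2: VC-HIT | VC [19, 18]
  [8] addr=0x4c blk=19 s=3: VC-HIT | VC [27, 18]
  [9] addr=0x78 blk=30 s=2: L1-HIT | VC [27, 18]
  [10] addr=0x7a blk=30 s=2: L1-HIT | VC [27, 18]
  [11] addr=0x4a blk=18 s=2: VC-HIT | VC [27, 30]
  [12] addr=0x4e blk=19 s=3: L1-HIT | VC [27, 30]
  [13] addr=0x7b blk=30 s=2: VC-HIT | VC [27, 18]
  [14] addr=0x39 blk=14 s=2: MISS | VC [27, 18, 30]
  [15] addr=0x6f blk=27 s=3: VC-HIT | VC [19, 18, 30]

SEQ = [MISS, MISS, MISS, L1-HIT, L1-HIT, MISS, L1-HIT, VC-HIT, VC-HIT, L1-HIT, L1-HIT, VC-HIT, L1-HIT, VC-HIT, MISS, VC-HIT]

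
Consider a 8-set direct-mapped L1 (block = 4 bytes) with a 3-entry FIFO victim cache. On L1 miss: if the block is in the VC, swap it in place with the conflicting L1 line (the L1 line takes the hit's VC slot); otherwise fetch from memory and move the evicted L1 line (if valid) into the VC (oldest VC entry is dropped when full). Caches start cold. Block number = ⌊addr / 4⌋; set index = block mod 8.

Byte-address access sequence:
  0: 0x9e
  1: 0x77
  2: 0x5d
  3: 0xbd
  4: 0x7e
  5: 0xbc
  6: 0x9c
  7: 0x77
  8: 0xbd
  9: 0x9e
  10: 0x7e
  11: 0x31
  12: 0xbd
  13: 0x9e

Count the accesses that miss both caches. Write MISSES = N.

MISSES = 6

0: 0x9e (blk 39, set 7) → MISS  vc=[]
1: 0x77 (blk 29, set 5) → MISS  vc=[]
2: 0x5d (blk 23, set 7) → MISS  vc=[39]
3: 0xbd (blk 47, set 7) → MISS  vc=[39, 23]
4: 0x7e (blk 31, set 7) → MISS  vc=[39, 23, 47]
5: 0xbc (blk 47, set 7) → VC-HIT  vc=[39, 23, 31]
6: 0x9c (blk 39, set 7) → VC-HIT  vc=[47, 23, 31]
7: 0x77 (blk 29, set 5) → L1-HIT  vc=[47, 23, 31]
8: 0xbd (blk 47, set 7) → VC-HIT  vc=[39, 23, 31]
9: 0x9e (blk 39, set 7) → VC-HIT  vc=[47, 23, 31]
10: 0x7e (blk 31, set 7) → VC-HIT  vc=[47, 23, 39]
11: 0x31 (blk 12, set 4) → MISS  vc=[47, 23, 39]
12: 0xbd (blk 47, set 7) → VC-HIT  vc=[31, 23, 39]
13: 0x9e (blk 39, set 7) → VC-HIT  vc=[31, 23, 47]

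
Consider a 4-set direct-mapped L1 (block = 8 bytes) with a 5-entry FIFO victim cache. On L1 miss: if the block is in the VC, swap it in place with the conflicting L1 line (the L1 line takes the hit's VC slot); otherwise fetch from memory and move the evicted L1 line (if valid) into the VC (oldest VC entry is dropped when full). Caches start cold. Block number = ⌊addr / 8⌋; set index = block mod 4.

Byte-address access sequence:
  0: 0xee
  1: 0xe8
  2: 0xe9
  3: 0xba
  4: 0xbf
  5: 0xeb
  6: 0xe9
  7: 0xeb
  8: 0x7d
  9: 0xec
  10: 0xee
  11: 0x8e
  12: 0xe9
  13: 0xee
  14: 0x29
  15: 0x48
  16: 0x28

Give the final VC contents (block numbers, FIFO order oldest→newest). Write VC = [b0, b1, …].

0: 0xee (blk 29, set 1) → MISS  vc=[]
1: 0xe8 (blk 29, set 1) → L1-HIT  vc=[]
2: 0xe9 (blk 29, set 1) → L1-HIT  vc=[]
3: 0xba (blk 23, set 3) → MISS  vc=[]
4: 0xbf (blk 23, set 3) → L1-HIT  vc=[]
5: 0xeb (blk 29, set 1) → L1-HIT  vc=[]
6: 0xe9 (blk 29, set 1) → L1-HIT  vc=[]
7: 0xeb (blk 29, set 1) → L1-HIT  vc=[]
8: 0x7d (blk 15, set 3) → MISS  vc=[23]
9: 0xec (blk 29, set 1) → L1-HIT  vc=[23]
10: 0xee (blk 29, set 1) → L1-HIT  vc=[23]
11: 0x8e (blk 17, set 1) → MISS  vc=[23, 29]
12: 0xe9 (blk 29, set 1) → VC-HIT  vc=[23, 17]
13: 0xee (blk 29, set 1) → L1-HIT  vc=[23, 17]
14: 0x29 (blk 5, set 1) → MISS  vc=[23, 17, 29]
15: 0x48 (blk 9, set 1) → MISS  vc=[23, 17, 29, 5]
16: 0x28 (blk 5, set 1) → VC-HIT  vc=[23, 17, 29, 9]

VC = [23, 17, 29, 9]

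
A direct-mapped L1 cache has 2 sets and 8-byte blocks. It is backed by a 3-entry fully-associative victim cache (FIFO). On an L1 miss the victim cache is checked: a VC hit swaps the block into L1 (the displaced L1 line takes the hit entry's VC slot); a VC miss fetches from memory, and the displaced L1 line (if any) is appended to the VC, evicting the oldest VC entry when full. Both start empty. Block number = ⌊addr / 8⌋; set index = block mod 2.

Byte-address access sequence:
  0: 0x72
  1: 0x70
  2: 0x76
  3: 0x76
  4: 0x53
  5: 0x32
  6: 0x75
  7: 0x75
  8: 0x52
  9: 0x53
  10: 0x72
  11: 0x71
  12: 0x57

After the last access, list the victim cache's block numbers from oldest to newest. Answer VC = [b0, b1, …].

VC = [6, 14]

0: 0x72 (blk 14, set 0) → MISS  vc=[]
1: 0x70 (blk 14, set 0) → L1-HIT  vc=[]
2: 0x76 (blk 14, set 0) → L1-HIT  vc=[]
3: 0x76 (blk 14, set 0) → L1-HIT  vc=[]
4: 0x53 (blk 10, set 0) → MISS  vc=[14]
5: 0x32 (blk 6, set 0) → MISS  vc=[14, 10]
6: 0x75 (blk 14, set 0) → VC-HIT  vc=[6, 10]
7: 0x75 (blk 14, set 0) → L1-HIT  vc=[6, 10]
8: 0x52 (blk 10, set 0) → VC-HIT  vc=[6, 14]
9: 0x53 (blk 10, set 0) → L1-HIT  vc=[6, 14]
10: 0x72 (blk 14, set 0) → VC-HIT  vc=[6, 10]
11: 0x71 (blk 14, set 0) → L1-HIT  vc=[6, 10]
12: 0x57 (blk 10, set 0) → VC-HIT  vc=[6, 14]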